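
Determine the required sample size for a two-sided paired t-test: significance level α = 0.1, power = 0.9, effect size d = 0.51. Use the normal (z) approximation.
n = 33 pairs

Sample size formula (paired t-test, normal approximation):
n = ((z_{α/2} + z_β) / d)²

z_{α/2} = 1.645 (for α = 0.1, two-sided)
z_β = 1.282 (for power = 0.9)
d = 0.51

n = ((1.645 + 1.282) / 0.51)²
n = (5.739)²
n ≈ 32.94
Round up to the next whole number: n = 33 pairs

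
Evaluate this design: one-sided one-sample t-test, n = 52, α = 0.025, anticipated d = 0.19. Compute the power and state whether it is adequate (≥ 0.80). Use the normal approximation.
Power ≈ 0.28; the study is underpowered (power < 0.80)

Power calculation (one-sample t-test, normal approximation):
z_β = d · √n - z_α
z_β = 0.19 · √52 - 1.960
z_β = 0.19 · 7.211 - 1.960
z_β = -0.590

Power = Φ(z_β) = Φ(-0.590) ≈ 0.278

Effect size d = 0.19 is very small by Cohen's convention (0.2/0.5/0.8).

Threshold: power ≥ 0.80 is conventionally adequate.
Power ≈ 0.28 → the study is underpowered (power < 0.80).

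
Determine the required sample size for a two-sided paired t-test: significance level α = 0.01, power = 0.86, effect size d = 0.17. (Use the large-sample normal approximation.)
n = 463 pairs

Sample size formula (paired t-test, normal approximation):
n = ((z_{α/2} + z_β) / d)²

z_{α/2} = 2.576 (for α = 0.01, two-sided)
z_β = 1.080 (for power = 0.86)
d = 0.17

n = ((2.576 + 1.080) / 0.17)²
n = (21.506)²
n ≈ 462.51
Round up to the next whole number: n = 463 pairs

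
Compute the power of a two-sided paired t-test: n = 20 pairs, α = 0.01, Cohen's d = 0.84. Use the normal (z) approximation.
Power ≈ 0.88

Power calculation (paired t-test, normal approximation):
z_β = d · √n - z_{α/2}
z_β = 0.84 · √20 - 2.576
z_β = 0.84 · 4.472 - 2.576
z_β = 1.181

Power = Φ(z_β) = Φ(1.181) ≈ 0.881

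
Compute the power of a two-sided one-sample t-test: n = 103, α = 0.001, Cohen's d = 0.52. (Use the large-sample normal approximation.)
Power ≈ 0.98

Power calculation (one-sample t-test, normal approximation):
z_β = d · √n - z_{α/2}
z_β = 0.52 · √103 - 3.291
z_β = 0.52 · 10.149 - 3.291
z_β = 1.987

Power = Φ(z_β) = Φ(1.987) ≈ 0.977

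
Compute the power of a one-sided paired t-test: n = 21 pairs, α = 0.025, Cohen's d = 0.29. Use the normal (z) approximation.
Power ≈ 0.26

Power calculation (paired t-test, normal approximation):
z_β = d · √n - z_α
z_β = 0.29 · √21 - 1.960
z_β = 0.29 · 4.583 - 1.960
z_β = -0.631

Power = Φ(z_β) = Φ(-0.631) ≈ 0.264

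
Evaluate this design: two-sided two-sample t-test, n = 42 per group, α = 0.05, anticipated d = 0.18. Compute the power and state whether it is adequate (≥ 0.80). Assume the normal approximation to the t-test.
Power ≈ 0.13; the study is underpowered (power < 0.80)

Power calculation (two-sample t-test, normal approximation):
z_β = d · √(n/2) - z_{α/2}
z_β = 0.18 · √(42/2) - 1.960
z_β = 0.18 · 4.583 - 1.960
z_β = -1.135

Power = Φ(z_β) = Φ(-1.135) ≈ 0.128

Effect size d = 0.18 is very small by Cohen's convention (0.2/0.5/0.8).

Threshold: power ≥ 0.80 is conventionally adequate.
Power ≈ 0.13 → the study is underpowered (power < 0.80).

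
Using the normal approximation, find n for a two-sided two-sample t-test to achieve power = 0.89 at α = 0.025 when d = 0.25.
n = 385 per group

Sample size formula (two-sample t-test, normal approximation):
n = 2 · ((z_{α/2} + z_β) / d)²

z_{α/2} = 2.241 (for α = 0.025, two-sided)
z_β = 1.227 (for power = 0.89)
d = 0.25

n = 2 · ((2.241 + 1.227) / 0.25)²
n = 2 · (13.872)²
n ≈ 384.86
Round up to the next whole number: n = 385 per group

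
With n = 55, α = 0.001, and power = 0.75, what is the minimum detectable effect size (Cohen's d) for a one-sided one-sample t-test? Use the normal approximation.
d ≈ 0.51

Minimum detectable effect (one-sample t-test, normal approximation):
d = (z_α + z_β) / √n
d = (3.090 + 0.674) / √55
d = 3.765 / 7.416
d ≈ 0.51

By Cohen's convention (0.2 small / 0.5 medium / 0.8 large): medium effect.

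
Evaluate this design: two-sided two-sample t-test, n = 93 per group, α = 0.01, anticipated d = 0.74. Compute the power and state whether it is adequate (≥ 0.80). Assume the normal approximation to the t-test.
Power ≈ 0.99; the study is adequately powered (power ≥ 0.80)

Power calculation (two-sample t-test, normal approximation):
z_β = d · √(n/2) - z_{α/2}
z_β = 0.74 · √(93/2) - 2.576
z_β = 0.74 · 6.819 - 2.576
z_β = 2.470

Power = Φ(z_β) = Φ(2.470) ≈ 0.993

Effect size d = 0.74 is medium by Cohen's convention (0.2/0.5/0.8).

Threshold: power ≥ 0.80 is conventionally adequate.
Power ≈ 0.99 → the study is adequately powered (power ≥ 0.80).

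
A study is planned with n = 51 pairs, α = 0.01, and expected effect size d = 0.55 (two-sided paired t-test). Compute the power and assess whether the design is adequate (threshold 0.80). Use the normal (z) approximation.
Power ≈ 0.91; the study is adequately powered (power ≥ 0.80)

Power calculation (paired t-test, normal approximation):
z_β = d · √n - z_{α/2}
z_β = 0.55 · √51 - 2.576
z_β = 0.55 · 7.141 - 2.576
z_β = 1.352

Power = Φ(z_β) = Φ(1.352) ≈ 0.912

Effect size d = 0.55 is medium by Cohen's convention (0.2/0.5/0.8).

Threshold: power ≥ 0.80 is conventionally adequate.
Power ≈ 0.91 → the study is adequately powered (power ≥ 0.80).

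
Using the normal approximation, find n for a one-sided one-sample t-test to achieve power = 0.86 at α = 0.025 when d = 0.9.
n = 12

Sample size formula (one-sample t-test, normal approximation):
n = ((z_α + z_β) / d)²

z_α = 1.960 (for α = 0.025, one-sided)
z_β = 1.080 (for power = 0.86)
d = 0.9

n = ((1.960 + 1.080) / 0.9)²
n = (3.378)²
n ≈ 11.41
Round up to the next whole number: n = 12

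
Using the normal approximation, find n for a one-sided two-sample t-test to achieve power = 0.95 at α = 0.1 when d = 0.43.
n = 93 per group

Sample size formula (two-sample t-test, normal approximation):
n = 2 · ((z_α + z_β) / d)²

z_α = 1.282 (for α = 0.1, one-sided)
z_β = 1.645 (for power = 0.95)
d = 0.43

n = 2 · ((1.282 + 1.645) / 0.43)²
n = 2 · (6.807)²
n ≈ 92.67
Round up to the next whole number: n = 93 per group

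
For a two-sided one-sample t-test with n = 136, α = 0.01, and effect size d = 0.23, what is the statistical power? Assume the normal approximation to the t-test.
Power ≈ 0.54

Power calculation (one-sample t-test, normal approximation):
z_β = d · √n - z_{α/2}
z_β = 0.23 · √136 - 2.576
z_β = 0.23 · 11.662 - 2.576
z_β = 0.106

Power = Φ(z_β) = Φ(0.106) ≈ 0.542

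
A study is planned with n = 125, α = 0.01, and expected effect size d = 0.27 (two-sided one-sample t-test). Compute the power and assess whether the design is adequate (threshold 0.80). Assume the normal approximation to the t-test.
Power ≈ 0.67; the study is underpowered (power < 0.80)

Power calculation (one-sample t-test, normal approximation):
z_β = d · √n - z_{α/2}
z_β = 0.27 · √125 - 2.576
z_β = 0.27 · 11.180 - 2.576
z_β = 0.443

Power = Φ(z_β) = Φ(0.443) ≈ 0.671

Effect size d = 0.27 is small by Cohen's convention (0.2/0.5/0.8).

Threshold: power ≥ 0.80 is conventionally adequate.
Power ≈ 0.67 → the study is underpowered (power < 0.80).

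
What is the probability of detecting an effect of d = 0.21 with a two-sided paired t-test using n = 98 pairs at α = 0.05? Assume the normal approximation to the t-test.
Power ≈ 0.55

Power calculation (paired t-test, normal approximation):
z_β = d · √n - z_{α/2}
z_β = 0.21 · √98 - 1.960
z_β = 0.21 · 9.899 - 1.960
z_β = 0.119

Power = Φ(z_β) = Φ(0.119) ≈ 0.547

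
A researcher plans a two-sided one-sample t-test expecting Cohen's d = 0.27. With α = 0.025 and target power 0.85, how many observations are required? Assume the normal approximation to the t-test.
n = 148

Sample size formula (one-sample t-test, normal approximation):
n = ((z_{α/2} + z_β) / d)²

z_{α/2} = 2.241 (for α = 0.025, two-sided)
z_β = 1.036 (for power = 0.85)
d = 0.27

n = ((2.241 + 1.036) / 0.27)²
n = (12.137)²
n ≈ 147.31
Round up to the next whole number: n = 148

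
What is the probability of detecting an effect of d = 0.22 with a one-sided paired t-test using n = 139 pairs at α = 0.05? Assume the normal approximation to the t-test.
Power ≈ 0.83

Power calculation (paired t-test, normal approximation):
z_β = d · √n - z_α
z_β = 0.22 · √139 - 1.645
z_β = 0.22 · 11.790 - 1.645
z_β = 0.949

Power = Φ(z_β) = Φ(0.949) ≈ 0.829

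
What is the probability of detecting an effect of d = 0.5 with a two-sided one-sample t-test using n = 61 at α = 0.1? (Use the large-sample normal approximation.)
Power ≈ 0.99

Power calculation (one-sample t-test, normal approximation):
z_β = d · √n - z_{α/2}
z_β = 0.5 · √61 - 1.645
z_β = 0.5 · 7.810 - 1.645
z_β = 2.260

Power = Φ(z_β) = Φ(2.260) ≈ 0.988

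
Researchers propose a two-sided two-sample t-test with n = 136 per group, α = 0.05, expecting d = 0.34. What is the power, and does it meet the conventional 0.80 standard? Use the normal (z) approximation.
Power ≈ 0.80; the study is adequately powered (power ≥ 0.80)

Power calculation (two-sample t-test, normal approximation):
z_β = d · √(n/2) - z_{α/2}
z_β = 0.34 · √(136/2) - 1.960
z_β = 0.34 · 8.246 - 1.960
z_β = 0.844

Power = Φ(z_β) = Φ(0.844) ≈ 0.801

Effect size d = 0.34 is small by Cohen's convention (0.2/0.5/0.8).

Threshold: power ≥ 0.80 is conventionally adequate.
Power ≈ 0.80 → the study is adequately powered (power ≥ 0.80).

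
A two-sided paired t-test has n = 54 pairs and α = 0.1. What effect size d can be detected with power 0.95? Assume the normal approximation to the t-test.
d ≈ 0.45

Minimum detectable effect (paired t-test, normal approximation):
d = (z_{α/2} + z_β) / √n
d = (1.645 + 1.645) / √54
d = 3.290 / 7.348
d ≈ 0.45

By Cohen's convention (0.2 small / 0.5 medium / 0.8 large): small effect.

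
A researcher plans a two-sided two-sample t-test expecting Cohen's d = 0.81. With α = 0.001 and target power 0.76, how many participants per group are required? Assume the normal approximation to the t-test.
n = 49 per group

Sample size formula (two-sample t-test, normal approximation):
n = 2 · ((z_{α/2} + z_β) / d)²

z_{α/2} = 3.291 (for α = 0.001, two-sided)
z_β = 0.706 (for power = 0.76)
d = 0.81

n = 2 · ((3.291 + 0.706) / 0.81)²
n = 2 · (4.935)²
n ≈ 48.71
Round up to the next whole number: n = 49 per group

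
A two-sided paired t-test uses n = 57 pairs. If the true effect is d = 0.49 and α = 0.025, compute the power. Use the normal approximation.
Power ≈ 0.93

Power calculation (paired t-test, normal approximation):
z_β = d · √n - z_{α/2}
z_β = 0.49 · √57 - 2.241
z_β = 0.49 · 7.550 - 2.241
z_β = 1.458

Power = Φ(z_β) = Φ(1.458) ≈ 0.928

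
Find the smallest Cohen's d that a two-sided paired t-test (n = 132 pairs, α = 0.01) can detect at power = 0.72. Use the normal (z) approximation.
d ≈ 0.27

Minimum detectable effect (paired t-test, normal approximation):
d = (z_{α/2} + z_β) / √n
d = (2.576 + 0.583) / √132
d = 3.159 / 11.489
d ≈ 0.27

By Cohen's convention (0.2 small / 0.5 medium / 0.8 large): small effect.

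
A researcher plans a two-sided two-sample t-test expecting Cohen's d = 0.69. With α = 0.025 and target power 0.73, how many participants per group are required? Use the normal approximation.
n = 35 per group

Sample size formula (two-sample t-test, normal approximation):
n = 2 · ((z_{α/2} + z_β) / d)²

z_{α/2} = 2.241 (for α = 0.025, two-sided)
z_β = 0.613 (for power = 0.73)
d = 0.69

n = 2 · ((2.241 + 0.613) / 0.69)²
n = 2 · (4.136)²
n ≈ 34.21
Round up to the next whole number: n = 35 per group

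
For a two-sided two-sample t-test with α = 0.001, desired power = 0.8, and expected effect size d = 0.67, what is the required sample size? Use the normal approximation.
n = 77 per group

Sample size formula (two-sample t-test, normal approximation):
n = 2 · ((z_{α/2} + z_β) / d)²

z_{α/2} = 3.291 (for α = 0.001, two-sided)
z_β = 0.842 (for power = 0.8)
d = 0.67

n = 2 · ((3.291 + 0.842) / 0.67)²
n = 2 · (6.169)²
n ≈ 76.11
Round up to the next whole number: n = 77 per group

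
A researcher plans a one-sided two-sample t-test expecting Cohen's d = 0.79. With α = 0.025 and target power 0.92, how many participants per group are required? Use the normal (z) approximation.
n = 37 per group

Sample size formula (two-sample t-test, normal approximation):
n = 2 · ((z_α + z_β) / d)²

z_α = 1.960 (for α = 0.025, one-sided)
z_β = 1.405 (for power = 0.92)
d = 0.79

n = 2 · ((1.960 + 1.405) / 0.79)²
n = 2 · (4.259)²
n ≈ 36.28
Round up to the next whole number: n = 37 per group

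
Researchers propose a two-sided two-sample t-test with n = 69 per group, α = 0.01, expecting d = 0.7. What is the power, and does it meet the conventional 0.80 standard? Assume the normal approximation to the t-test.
Power ≈ 0.94; the study is adequately powered (power ≥ 0.80)

Power calculation (two-sample t-test, normal approximation):
z_β = d · √(n/2) - z_{α/2}
z_β = 0.7 · √(69/2) - 2.576
z_β = 0.7 · 5.874 - 2.576
z_β = 1.536

Power = Φ(z_β) = Φ(1.536) ≈ 0.938

Effect size d = 0.7 is medium by Cohen's convention (0.2/0.5/0.8).

Threshold: power ≥ 0.80 is conventionally adequate.
Power ≈ 0.94 → the study is adequately powered (power ≥ 0.80).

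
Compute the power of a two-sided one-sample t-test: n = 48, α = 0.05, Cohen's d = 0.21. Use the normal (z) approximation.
Power ≈ 0.31

Power calculation (one-sample t-test, normal approximation):
z_β = d · √n - z_{α/2}
z_β = 0.21 · √48 - 1.960
z_β = 0.21 · 6.928 - 1.960
z_β = -0.505

Power = Φ(z_β) = Φ(-0.505) ≈ 0.307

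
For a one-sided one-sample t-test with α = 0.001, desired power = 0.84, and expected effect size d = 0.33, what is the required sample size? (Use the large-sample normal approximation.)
n = 154

Sample size formula (one-sample t-test, normal approximation):
n = ((z_α + z_β) / d)²

z_α = 3.090 (for α = 0.001, one-sided)
z_β = 0.994 (for power = 0.84)
d = 0.33

n = ((3.090 + 0.994) / 0.33)²
n = (12.376)²
n ≈ 153.17
Round up to the next whole number: n = 154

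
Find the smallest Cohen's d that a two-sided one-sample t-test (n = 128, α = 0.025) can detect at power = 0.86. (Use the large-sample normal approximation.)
d ≈ 0.29

Minimum detectable effect (one-sample t-test, normal approximation):
d = (z_{α/2} + z_β) / √n
d = (2.241 + 1.080) / √128
d = 3.322 / 11.314
d ≈ 0.29

By Cohen's convention (0.2 small / 0.5 medium / 0.8 large): small effect.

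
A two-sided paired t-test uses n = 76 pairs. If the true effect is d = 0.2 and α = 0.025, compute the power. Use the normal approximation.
Power ≈ 0.31

Power calculation (paired t-test, normal approximation):
z_β = d · √n - z_{α/2}
z_β = 0.2 · √76 - 2.241
z_β = 0.2 · 8.718 - 2.241
z_β = -0.498

Power = Φ(z_β) = Φ(-0.498) ≈ 0.309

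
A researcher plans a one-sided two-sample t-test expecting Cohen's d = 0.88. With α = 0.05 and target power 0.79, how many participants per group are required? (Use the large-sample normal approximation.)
n = 16 per group

Sample size formula (two-sample t-test, normal approximation):
n = 2 · ((z_α + z_β) / d)²

z_α = 1.645 (for α = 0.05, one-sided)
z_β = 0.806 (for power = 0.79)
d = 0.88

n = 2 · ((1.645 + 0.806) / 0.88)²
n = 2 · (2.785)²
n ≈ 15.51
Round up to the next whole number: n = 16 per group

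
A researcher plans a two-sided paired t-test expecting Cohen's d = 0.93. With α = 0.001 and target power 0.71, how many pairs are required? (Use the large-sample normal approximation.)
n = 18 pairs

Sample size formula (paired t-test, normal approximation):
n = ((z_{α/2} + z_β) / d)²

z_{α/2} = 3.291 (for α = 0.001, two-sided)
z_β = 0.553 (for power = 0.71)
d = 0.93

n = ((3.291 + 0.553) / 0.93)²
n = (4.133)²
n ≈ 17.08
Round up to the next whole number: n = 18 pairs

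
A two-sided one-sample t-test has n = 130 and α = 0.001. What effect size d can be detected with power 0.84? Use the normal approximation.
d ≈ 0.38

Minimum detectable effect (one-sample t-test, normal approximation):
d = (z_{α/2} + z_β) / √n
d = (3.291 + 0.994) / √130
d = 4.285 / 11.402
d ≈ 0.38

By Cohen's convention (0.2 small / 0.5 medium / 0.8 large): small effect.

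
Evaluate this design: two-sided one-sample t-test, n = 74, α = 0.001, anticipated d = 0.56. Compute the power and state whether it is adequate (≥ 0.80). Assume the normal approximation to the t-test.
Power ≈ 0.94; the study is adequately powered (power ≥ 0.80)

Power calculation (one-sample t-test, normal approximation):
z_β = d · √n - z_{α/2}
z_β = 0.56 · √74 - 3.291
z_β = 0.56 · 8.602 - 3.291
z_β = 1.527

Power = Φ(z_β) = Φ(1.527) ≈ 0.937

Effect size d = 0.56 is medium by Cohen's convention (0.2/0.5/0.8).

Threshold: power ≥ 0.80 is conventionally adequate.
Power ≈ 0.94 → the study is adequately powered (power ≥ 0.80).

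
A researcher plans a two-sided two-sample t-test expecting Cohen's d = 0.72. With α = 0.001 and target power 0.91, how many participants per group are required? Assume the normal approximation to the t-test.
n = 83 per group

Sample size formula (two-sample t-test, normal approximation):
n = 2 · ((z_{α/2} + z_β) / d)²

z_{α/2} = 3.291 (for α = 0.001, two-sided)
z_β = 1.341 (for power = 0.91)
d = 0.72

n = 2 · ((3.291 + 1.341) / 0.72)²
n = 2 · (6.433)²
n ≈ 82.77
Round up to the next whole number: n = 83 per group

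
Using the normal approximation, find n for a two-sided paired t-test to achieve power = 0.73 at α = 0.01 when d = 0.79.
n = 17 pairs

Sample size formula (paired t-test, normal approximation):
n = ((z_{α/2} + z_β) / d)²

z_{α/2} = 2.576 (for α = 0.01, two-sided)
z_β = 0.613 (for power = 0.73)
d = 0.79

n = ((2.576 + 0.613) / 0.79)²
n = (4.037)²
n ≈ 16.30
Round up to the next whole number: n = 17 pairs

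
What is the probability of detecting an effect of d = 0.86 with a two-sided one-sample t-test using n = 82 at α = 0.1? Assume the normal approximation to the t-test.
Power ≈ 1.00

Power calculation (one-sample t-test, normal approximation):
z_β = d · √n - z_{α/2}
z_β = 0.86 · √82 - 1.645
z_β = 0.86 · 9.055 - 1.645
z_β = 6.143

Power = Φ(z_β) = Φ(6.143) ≈ 1.000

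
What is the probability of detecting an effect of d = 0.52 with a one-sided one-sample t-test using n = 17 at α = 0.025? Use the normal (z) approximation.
Power ≈ 0.57

Power calculation (one-sample t-test, normal approximation):
z_β = d · √n - z_α
z_β = 0.52 · √17 - 1.960
z_β = 0.52 · 4.123 - 1.960
z_β = 0.184

Power = Φ(z_β) = Φ(0.184) ≈ 0.573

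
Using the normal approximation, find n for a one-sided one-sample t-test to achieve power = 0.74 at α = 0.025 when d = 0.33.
n = 63

Sample size formula (one-sample t-test, normal approximation):
n = ((z_α + z_β) / d)²

z_α = 1.960 (for α = 0.025, one-sided)
z_β = 0.643 (for power = 0.74)
d = 0.33

n = ((1.960 + 0.643) / 0.33)²
n = (7.888)²
n ≈ 62.22
Round up to the next whole number: n = 63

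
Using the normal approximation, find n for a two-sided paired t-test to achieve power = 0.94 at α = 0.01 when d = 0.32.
n = 167 pairs

Sample size formula (paired t-test, normal approximation):
n = ((z_{α/2} + z_β) / d)²

z_{α/2} = 2.576 (for α = 0.01, two-sided)
z_β = 1.555 (for power = 0.94)
d = 0.32

n = ((2.576 + 1.555) / 0.32)²
n = (12.909)²
n ≈ 166.64
Round up to the next whole number: n = 167 pairs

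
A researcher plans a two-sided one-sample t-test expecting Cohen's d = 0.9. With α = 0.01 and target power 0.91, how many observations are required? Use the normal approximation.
n = 19

Sample size formula (one-sample t-test, normal approximation):
n = ((z_{α/2} + z_β) / d)²

z_{α/2} = 2.576 (for α = 0.01, two-sided)
z_β = 1.341 (for power = 0.91)
d = 0.9

n = ((2.576 + 1.341) / 0.9)²
n = (4.352)²
n ≈ 18.94
Round up to the next whole number: n = 19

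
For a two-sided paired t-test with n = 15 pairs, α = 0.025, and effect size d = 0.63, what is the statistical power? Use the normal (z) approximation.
Power ≈ 0.58

Power calculation (paired t-test, normal approximation):
z_β = d · √n - z_{α/2}
z_β = 0.63 · √15 - 2.241
z_β = 0.63 · 3.873 - 2.241
z_β = 0.199

Power = Φ(z_β) = Φ(0.199) ≈ 0.579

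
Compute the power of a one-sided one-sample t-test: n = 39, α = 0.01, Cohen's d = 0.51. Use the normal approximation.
Power ≈ 0.80

Power calculation (one-sample t-test, normal approximation):
z_β = d · √n - z_α
z_β = 0.51 · √39 - 2.326
z_β = 0.51 · 6.245 - 2.326
z_β = 0.859

Power = Φ(z_β) = Φ(0.859) ≈ 0.805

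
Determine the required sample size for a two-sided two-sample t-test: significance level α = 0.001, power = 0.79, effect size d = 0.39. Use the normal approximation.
n = 221 per group

Sample size formula (two-sample t-test, normal approximation):
n = 2 · ((z_{α/2} + z_β) / d)²

z_{α/2} = 3.291 (for α = 0.001, two-sided)
z_β = 0.806 (for power = 0.79)
d = 0.39

n = 2 · ((3.291 + 0.806) / 0.39)²
n = 2 · (10.505)²
n ≈ 220.71
Round up to the next whole number: n = 221 per group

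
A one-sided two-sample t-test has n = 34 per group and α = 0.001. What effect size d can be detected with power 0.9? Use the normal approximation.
d ≈ 1.06

Minimum detectable effect (two-sample t-test, normal approximation):
d = (z_α + z_β) / √(n/2)
d = (3.090 + 1.282) / √(34/2)
d = 4.372 / 4.123
d ≈ 1.06

By Cohen's convention (0.2 small / 0.5 medium / 0.8 large): large effect.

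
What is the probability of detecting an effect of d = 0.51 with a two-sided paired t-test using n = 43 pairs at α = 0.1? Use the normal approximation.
Power ≈ 0.96

Power calculation (paired t-test, normal approximation):
z_β = d · √n - z_{α/2}
z_β = 0.51 · √43 - 1.645
z_β = 0.51 · 6.557 - 1.645
z_β = 1.699

Power = Φ(z_β) = Φ(1.699) ≈ 0.955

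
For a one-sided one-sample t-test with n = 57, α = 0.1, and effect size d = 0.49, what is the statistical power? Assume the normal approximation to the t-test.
Power ≈ 0.99

Power calculation (one-sample t-test, normal approximation):
z_β = d · √n - z_α
z_β = 0.49 · √57 - 1.282
z_β = 0.49 · 7.550 - 1.282
z_β = 2.418

Power = Φ(z_β) = Φ(2.418) ≈ 0.992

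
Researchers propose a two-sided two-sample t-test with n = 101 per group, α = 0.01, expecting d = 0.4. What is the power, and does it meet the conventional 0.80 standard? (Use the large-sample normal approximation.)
Power ≈ 0.61; the study is underpowered (power < 0.80)

Power calculation (two-sample t-test, normal approximation):
z_β = d · √(n/2) - z_{α/2}
z_β = 0.4 · √(101/2) - 2.576
z_β = 0.4 · 7.106 - 2.576
z_β = 0.267

Power = Φ(z_β) = Φ(0.267) ≈ 0.605

Effect size d = 0.4 is small by Cohen's convention (0.2/0.5/0.8).

Threshold: power ≥ 0.80 is conventionally adequate.
Power ≈ 0.61 → the study is underpowered (power < 0.80).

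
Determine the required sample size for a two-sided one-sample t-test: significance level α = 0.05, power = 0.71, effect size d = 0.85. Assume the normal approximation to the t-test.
n = 9

Sample size formula (one-sample t-test, normal approximation):
n = ((z_{α/2} + z_β) / d)²

z_{α/2} = 1.960 (for α = 0.05, two-sided)
z_β = 0.553 (for power = 0.71)
d = 0.85

n = ((1.960 + 0.553) / 0.85)²
n = (2.956)²
n ≈ 8.74
Round up to the next whole number: n = 9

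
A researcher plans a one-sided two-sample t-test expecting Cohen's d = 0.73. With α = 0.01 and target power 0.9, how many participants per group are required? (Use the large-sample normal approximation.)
n = 49 per group

Sample size formula (two-sample t-test, normal approximation):
n = 2 · ((z_α + z_β) / d)²

z_α = 2.326 (for α = 0.01, one-sided)
z_β = 1.282 (for power = 0.9)
d = 0.73

n = 2 · ((2.326 + 1.282) / 0.73)²
n = 2 · (4.942)²
n ≈ 48.85
Round up to the next whole number: n = 49 per group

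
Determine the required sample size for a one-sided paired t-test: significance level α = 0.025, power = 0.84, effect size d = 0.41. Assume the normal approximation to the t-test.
n = 52 pairs

Sample size formula (paired t-test, normal approximation):
n = ((z_α + z_β) / d)²

z_α = 1.960 (for α = 0.025, one-sided)
z_β = 0.994 (for power = 0.84)
d = 0.41

n = ((1.960 + 0.994) / 0.41)²
n = (7.205)²
n ≈ 51.91
Round up to the next whole number: n = 52 pairs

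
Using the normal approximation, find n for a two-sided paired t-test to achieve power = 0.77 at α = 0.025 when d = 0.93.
n = 11 pairs

Sample size formula (paired t-test, normal approximation):
n = ((z_{α/2} + z_β) / d)²

z_{α/2} = 2.241 (for α = 0.025, two-sided)
z_β = 0.739 (for power = 0.77)
d = 0.93

n = ((2.241 + 0.739) / 0.93)²
n = (3.204)²
n ≈ 10.27
Round up to the next whole number: n = 11 pairs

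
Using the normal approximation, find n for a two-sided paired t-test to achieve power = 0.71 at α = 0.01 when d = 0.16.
n = 383 pairs

Sample size formula (paired t-test, normal approximation):
n = ((z_{α/2} + z_β) / d)²

z_{α/2} = 2.576 (for α = 0.01, two-sided)
z_β = 0.553 (for power = 0.71)
d = 0.16

n = ((2.576 + 0.553) / 0.16)²
n = (19.556)²
n ≈ 382.44
Round up to the next whole number: n = 383 pairs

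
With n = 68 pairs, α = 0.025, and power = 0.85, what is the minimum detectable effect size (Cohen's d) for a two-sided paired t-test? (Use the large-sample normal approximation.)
d ≈ 0.40

Minimum detectable effect (paired t-test, normal approximation):
d = (z_{α/2} + z_β) / √n
d = (2.241 + 1.036) / √68
d = 3.278 / 8.246
d ≈ 0.40

By Cohen's convention (0.2 small / 0.5 medium / 0.8 large): small effect.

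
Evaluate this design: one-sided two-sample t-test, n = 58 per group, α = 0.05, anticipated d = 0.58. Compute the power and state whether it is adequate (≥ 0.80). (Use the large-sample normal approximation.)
Power ≈ 0.93; the study is adequately powered (power ≥ 0.80)

Power calculation (two-sample t-test, normal approximation):
z_β = d · √(n/2) - z_α
z_β = 0.58 · √(58/2) - 1.645
z_β = 0.58 · 5.385 - 1.645
z_β = 1.479

Power = Φ(z_β) = Φ(1.479) ≈ 0.930

Effect size d = 0.58 is medium by Cohen's convention (0.2/0.5/0.8).

Threshold: power ≥ 0.80 is conventionally adequate.
Power ≈ 0.93 → the study is adequately powered (power ≥ 0.80).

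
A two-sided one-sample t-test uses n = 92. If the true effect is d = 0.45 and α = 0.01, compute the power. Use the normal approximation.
Power ≈ 0.96

Power calculation (one-sample t-test, normal approximation):
z_β = d · √n - z_{α/2}
z_β = 0.45 · √92 - 2.576
z_β = 0.45 · 9.592 - 2.576
z_β = 1.740

Power = Φ(z_β) = Φ(1.740) ≈ 0.959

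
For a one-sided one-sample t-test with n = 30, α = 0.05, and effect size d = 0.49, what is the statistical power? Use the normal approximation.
Power ≈ 0.85

Power calculation (one-sample t-test, normal approximation):
z_β = d · √n - z_α
z_β = 0.49 · √30 - 1.645
z_β = 0.49 · 5.477 - 1.645
z_β = 1.039

Power = Φ(z_β) = Φ(1.039) ≈ 0.851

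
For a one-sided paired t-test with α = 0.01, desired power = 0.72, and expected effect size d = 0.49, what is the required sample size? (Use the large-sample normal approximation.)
n = 36 pairs

Sample size formula (paired t-test, normal approximation):
n = ((z_α + z_β) / d)²

z_α = 2.326 (for α = 0.01, one-sided)
z_β = 0.583 (for power = 0.72)
d = 0.49

n = ((2.326 + 0.583) / 0.49)²
n = (5.937)²
n ≈ 35.25
Round up to the next whole number: n = 36 pairs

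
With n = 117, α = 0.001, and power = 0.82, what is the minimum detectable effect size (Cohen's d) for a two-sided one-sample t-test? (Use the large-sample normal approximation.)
d ≈ 0.39

Minimum detectable effect (one-sample t-test, normal approximation):
d = (z_{α/2} + z_β) / √n
d = (3.291 + 0.915) / √117
d = 4.206 / 10.817
d ≈ 0.39

By Cohen's convention (0.2 small / 0.5 medium / 0.8 large): small effect.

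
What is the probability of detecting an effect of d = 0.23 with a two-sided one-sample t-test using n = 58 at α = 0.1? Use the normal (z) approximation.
Power ≈ 0.54

Power calculation (one-sample t-test, normal approximation):
z_β = d · √n - z_{α/2}
z_β = 0.23 · √58 - 1.645
z_β = 0.23 · 7.616 - 1.645
z_β = 0.107

Power = Φ(z_β) = Φ(0.107) ≈ 0.543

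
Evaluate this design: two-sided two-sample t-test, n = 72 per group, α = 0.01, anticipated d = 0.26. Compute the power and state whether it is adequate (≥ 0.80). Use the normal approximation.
Power ≈ 0.15; the study is underpowered (power < 0.80)

Power calculation (two-sample t-test, normal approximation):
z_β = d · √(n/2) - z_{α/2}
z_β = 0.26 · √(72/2) - 2.576
z_β = 0.26 · 6.000 - 2.576
z_β = -1.016

Power = Φ(z_β) = Φ(-1.016) ≈ 0.155

Effect size d = 0.26 is small by Cohen's convention (0.2/0.5/0.8).

Threshold: power ≥ 0.80 is conventionally adequate.
Power ≈ 0.15 → the study is underpowered (power < 0.80).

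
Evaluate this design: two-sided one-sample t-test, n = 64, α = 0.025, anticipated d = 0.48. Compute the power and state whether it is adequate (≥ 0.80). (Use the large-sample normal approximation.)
Power ≈ 0.95; the study is adequately powered (power ≥ 0.80)

Power calculation (one-sample t-test, normal approximation):
z_β = d · √n - z_{α/2}
z_β = 0.48 · √64 - 2.241
z_β = 0.48 · 8.000 - 2.241
z_β = 1.599

Power = Φ(z_β) = Φ(1.599) ≈ 0.945

Effect size d = 0.48 is small by Cohen's convention (0.2/0.5/0.8).

Threshold: power ≥ 0.80 is conventionally adequate.
Power ≈ 0.95 → the study is adequately powered (power ≥ 0.80).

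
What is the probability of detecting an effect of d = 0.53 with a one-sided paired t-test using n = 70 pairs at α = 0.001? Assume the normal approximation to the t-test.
Power ≈ 0.91

Power calculation (paired t-test, normal approximation):
z_β = d · √n - z_α
z_β = 0.53 · √70 - 3.090
z_β = 0.53 · 8.367 - 3.090
z_β = 1.344

Power = Φ(z_β) = Φ(1.344) ≈ 0.911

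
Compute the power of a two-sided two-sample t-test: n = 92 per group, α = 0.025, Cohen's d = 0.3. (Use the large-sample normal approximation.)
Power ≈ 0.42

Power calculation (two-sample t-test, normal approximation):
z_β = d · √(n/2) - z_{α/2}
z_β = 0.3 · √(92/2) - 2.241
z_β = 0.3 · 6.782 - 2.241
z_β = -0.207

Power = Φ(z_β) = Φ(-0.207) ≈ 0.418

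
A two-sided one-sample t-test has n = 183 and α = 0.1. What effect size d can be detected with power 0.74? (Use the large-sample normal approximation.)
d ≈ 0.17

Minimum detectable effect (one-sample t-test, normal approximation):
d = (z_{α/2} + z_β) / √n
d = (1.645 + 0.643) / √183
d = 2.288 / 13.528
d ≈ 0.17

By Cohen's convention (0.2 small / 0.5 medium / 0.8 large): very small effect.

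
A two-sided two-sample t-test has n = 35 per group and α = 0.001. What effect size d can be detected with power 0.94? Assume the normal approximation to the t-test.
d ≈ 1.16

Minimum detectable effect (two-sample t-test, normal approximation):
d = (z_{α/2} + z_β) / √(n/2)
d = (3.291 + 1.555) / √(35/2)
d = 4.845 / 4.183
d ≈ 1.16

By Cohen's convention (0.2 small / 0.5 medium / 0.8 large): large effect.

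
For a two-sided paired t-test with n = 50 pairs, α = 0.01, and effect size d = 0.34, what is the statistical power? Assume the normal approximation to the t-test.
Power ≈ 0.43

Power calculation (paired t-test, normal approximation):
z_β = d · √n - z_{α/2}
z_β = 0.34 · √50 - 2.576
z_β = 0.34 · 7.071 - 2.576
z_β = -0.172

Power = Φ(z_β) = Φ(-0.172) ≈ 0.432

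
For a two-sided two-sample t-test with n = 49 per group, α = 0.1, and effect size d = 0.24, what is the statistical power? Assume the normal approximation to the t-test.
Power ≈ 0.32

Power calculation (two-sample t-test, normal approximation):
z_β = d · √(n/2) - z_{α/2}
z_β = 0.24 · √(49/2) - 1.645
z_β = 0.24 · 4.950 - 1.645
z_β = -0.457

Power = Φ(z_β) = Φ(-0.457) ≈ 0.324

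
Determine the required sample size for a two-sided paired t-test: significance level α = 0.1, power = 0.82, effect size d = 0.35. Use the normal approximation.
n = 54 pairs

Sample size formula (paired t-test, normal approximation):
n = ((z_{α/2} + z_β) / d)²

z_{α/2} = 1.645 (for α = 0.1, two-sided)
z_β = 0.915 (for power = 0.82)
d = 0.35

n = ((1.645 + 0.915) / 0.35)²
n = (7.314)²
n ≈ 53.49
Round up to the next whole number: n = 54 pairs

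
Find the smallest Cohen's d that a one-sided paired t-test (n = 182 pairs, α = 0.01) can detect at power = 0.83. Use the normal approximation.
d ≈ 0.24

Minimum detectable effect (paired t-test, normal approximation):
d = (z_α + z_β) / √n
d = (2.326 + 0.954) / √182
d = 3.281 / 13.491
d ≈ 0.24

By Cohen's convention (0.2 small / 0.5 medium / 0.8 large): small effect.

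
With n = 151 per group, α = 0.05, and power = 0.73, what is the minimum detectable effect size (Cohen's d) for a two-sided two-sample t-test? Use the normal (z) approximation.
d ≈ 0.30

Minimum detectable effect (two-sample t-test, normal approximation):
d = (z_{α/2} + z_β) / √(n/2)
d = (1.960 + 0.613) / √(151/2)
d = 2.573 / 8.689
d ≈ 0.30

By Cohen's convention (0.2 small / 0.5 medium / 0.8 large): small effect.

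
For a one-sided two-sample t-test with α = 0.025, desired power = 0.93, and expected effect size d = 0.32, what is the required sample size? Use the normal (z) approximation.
n = 231 per group

Sample size formula (two-sample t-test, normal approximation):
n = 2 · ((z_α + z_β) / d)²

z_α = 1.960 (for α = 0.025, one-sided)
z_β = 1.476 (for power = 0.93)
d = 0.32

n = 2 · ((1.960 + 1.476) / 0.32)²
n = 2 · (10.738)²
n ≈ 230.61
Round up to the next whole number: n = 231 per group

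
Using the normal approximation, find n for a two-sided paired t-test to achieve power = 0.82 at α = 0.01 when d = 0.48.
n = 53 pairs

Sample size formula (paired t-test, normal approximation):
n = ((z_{α/2} + z_β) / d)²

z_{α/2} = 2.576 (for α = 0.01, two-sided)
z_β = 0.915 (for power = 0.82)
d = 0.48

n = ((2.576 + 0.915) / 0.48)²
n = (7.273)²
n ≈ 52.90
Round up to the next whole number: n = 53 pairs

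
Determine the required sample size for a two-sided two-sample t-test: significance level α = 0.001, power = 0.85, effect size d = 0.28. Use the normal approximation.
n = 478 per group

Sample size formula (two-sample t-test, normal approximation):
n = 2 · ((z_{α/2} + z_β) / d)²

z_{α/2} = 3.291 (for α = 0.001, two-sided)
z_β = 1.036 (for power = 0.85)
d = 0.28

n = 2 · ((3.291 + 1.036) / 0.28)²
n = 2 · (15.454)²
n ≈ 477.65
Round up to the next whole number: n = 478 per group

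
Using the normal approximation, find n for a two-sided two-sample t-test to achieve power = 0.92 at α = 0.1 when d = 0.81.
n = 29 per group

Sample size formula (two-sample t-test, normal approximation):
n = 2 · ((z_{α/2} + z_β) / d)²

z_{α/2} = 1.645 (for α = 0.1, two-sided)
z_β = 1.405 (for power = 0.92)
d = 0.81

n = 2 · ((1.645 + 1.405) / 0.81)²
n = 2 · (3.765)²
n ≈ 28.35
Round up to the next whole number: n = 29 per group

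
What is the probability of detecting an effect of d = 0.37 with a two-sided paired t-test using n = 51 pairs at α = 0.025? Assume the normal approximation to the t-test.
Power ≈ 0.66

Power calculation (paired t-test, normal approximation):
z_β = d · √n - z_{α/2}
z_β = 0.37 · √51 - 2.241
z_β = 0.37 · 7.141 - 2.241
z_β = 0.401

Power = Φ(z_β) = Φ(0.401) ≈ 0.656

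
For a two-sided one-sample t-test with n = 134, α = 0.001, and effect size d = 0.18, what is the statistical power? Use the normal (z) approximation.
Power ≈ 0.11

Power calculation (one-sample t-test, normal approximation):
z_β = d · √n - z_{α/2}
z_β = 0.18 · √134 - 3.291
z_β = 0.18 · 11.576 - 3.291
z_β = -1.207

Power = Φ(z_β) = Φ(-1.207) ≈ 0.114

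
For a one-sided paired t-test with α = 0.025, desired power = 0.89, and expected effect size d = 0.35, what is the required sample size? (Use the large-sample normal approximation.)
n = 83 pairs

Sample size formula (paired t-test, normal approximation):
n = ((z_α + z_β) / d)²

z_α = 1.960 (for α = 0.025, one-sided)
z_β = 1.227 (for power = 0.89)
d = 0.35

n = ((1.960 + 1.227) / 0.35)²
n = (9.106)²
n ≈ 82.92
Round up to the next whole number: n = 83 pairs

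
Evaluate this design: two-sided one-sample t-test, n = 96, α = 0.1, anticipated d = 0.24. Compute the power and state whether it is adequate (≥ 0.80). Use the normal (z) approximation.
Power ≈ 0.76; the study is underpowered (power < 0.80)

Power calculation (one-sample t-test, normal approximation):
z_β = d · √n - z_{α/2}
z_β = 0.24 · √96 - 1.645
z_β = 0.24 · 9.798 - 1.645
z_β = 0.707

Power = Φ(z_β) = Φ(0.707) ≈ 0.760

Effect size d = 0.24 is small by Cohen's convention (0.2/0.5/0.8).

Threshold: power ≥ 0.80 is conventionally adequate.
Power ≈ 0.76 → the study is underpowered (power < 0.80).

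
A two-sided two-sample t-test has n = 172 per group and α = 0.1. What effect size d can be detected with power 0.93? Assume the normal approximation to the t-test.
d ≈ 0.34

Minimum detectable effect (two-sample t-test, normal approximation):
d = (z_{α/2} + z_β) / √(n/2)
d = (1.645 + 1.476) / √(172/2)
d = 3.121 / 9.274
d ≈ 0.34

By Cohen's convention (0.2 small / 0.5 medium / 0.8 large): small effect.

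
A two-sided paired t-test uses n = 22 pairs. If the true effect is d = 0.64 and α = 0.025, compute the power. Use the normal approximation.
Power ≈ 0.78

Power calculation (paired t-test, normal approximation):
z_β = d · √n - z_{α/2}
z_β = 0.64 · √22 - 2.241
z_β = 0.64 · 4.690 - 2.241
z_β = 0.760

Power = Φ(z_β) = Φ(0.760) ≈ 0.777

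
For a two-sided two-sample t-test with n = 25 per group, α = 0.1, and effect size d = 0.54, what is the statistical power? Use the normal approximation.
Power ≈ 0.60

Power calculation (two-sample t-test, normal approximation):
z_β = d · √(n/2) - z_{α/2}
z_β = 0.54 · √(25/2) - 1.645
z_β = 0.54 · 3.536 - 1.645
z_β = 0.264

Power = Φ(z_β) = Φ(0.264) ≈ 0.604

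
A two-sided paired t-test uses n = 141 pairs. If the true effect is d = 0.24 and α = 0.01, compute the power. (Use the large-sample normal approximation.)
Power ≈ 0.61

Power calculation (paired t-test, normal approximation):
z_β = d · √n - z_{α/2}
z_β = 0.24 · √141 - 2.576
z_β = 0.24 · 11.874 - 2.576
z_β = 0.274

Power = Φ(z_β) = Φ(0.274) ≈ 0.608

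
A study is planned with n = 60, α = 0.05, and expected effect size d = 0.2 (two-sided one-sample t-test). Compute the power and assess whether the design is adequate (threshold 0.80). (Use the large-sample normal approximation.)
Power ≈ 0.34; the study is underpowered (power < 0.80)

Power calculation (one-sample t-test, normal approximation):
z_β = d · √n - z_{α/2}
z_β = 0.2 · √60 - 1.960
z_β = 0.2 · 7.746 - 1.960
z_β = -0.411

Power = Φ(z_β) = Φ(-0.411) ≈ 0.341

Effect size d = 0.2 is small by Cohen's convention (0.2/0.5/0.8).

Threshold: power ≥ 0.80 is conventionally adequate.
Power ≈ 0.34 → the study is underpowered (power < 0.80).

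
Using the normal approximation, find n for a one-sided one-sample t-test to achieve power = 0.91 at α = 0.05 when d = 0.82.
n = 14

Sample size formula (one-sample t-test, normal approximation):
n = ((z_α + z_β) / d)²

z_α = 1.645 (for α = 0.05, one-sided)
z_β = 1.341 (for power = 0.91)
d = 0.82

n = ((1.645 + 1.341) / 0.82)²
n = (3.641)²
n ≈ 13.26
Round up to the next whole number: n = 14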